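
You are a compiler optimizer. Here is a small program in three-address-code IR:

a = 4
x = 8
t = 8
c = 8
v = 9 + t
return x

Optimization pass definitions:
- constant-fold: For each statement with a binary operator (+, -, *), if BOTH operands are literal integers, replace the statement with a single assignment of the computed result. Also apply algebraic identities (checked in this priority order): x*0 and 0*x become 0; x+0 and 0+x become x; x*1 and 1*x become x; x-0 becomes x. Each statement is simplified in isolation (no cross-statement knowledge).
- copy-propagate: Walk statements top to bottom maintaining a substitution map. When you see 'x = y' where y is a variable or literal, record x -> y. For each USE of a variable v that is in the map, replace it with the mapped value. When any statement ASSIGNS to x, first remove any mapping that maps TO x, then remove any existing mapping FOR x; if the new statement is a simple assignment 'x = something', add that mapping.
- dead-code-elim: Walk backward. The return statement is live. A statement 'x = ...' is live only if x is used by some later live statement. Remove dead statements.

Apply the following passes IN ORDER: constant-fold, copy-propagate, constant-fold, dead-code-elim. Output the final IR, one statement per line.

Answer: return 8

Derivation:
Initial IR:
  a = 4
  x = 8
  t = 8
  c = 8
  v = 9 + t
  return x
After constant-fold (6 stmts):
  a = 4
  x = 8
  t = 8
  c = 8
  v = 9 + t
  return x
After copy-propagate (6 stmts):
  a = 4
  x = 8
  t = 8
  c = 8
  v = 9 + 8
  return 8
After constant-fold (6 stmts):
  a = 4
  x = 8
  t = 8
  c = 8
  v = 17
  return 8
After dead-code-elim (1 stmts):
  return 8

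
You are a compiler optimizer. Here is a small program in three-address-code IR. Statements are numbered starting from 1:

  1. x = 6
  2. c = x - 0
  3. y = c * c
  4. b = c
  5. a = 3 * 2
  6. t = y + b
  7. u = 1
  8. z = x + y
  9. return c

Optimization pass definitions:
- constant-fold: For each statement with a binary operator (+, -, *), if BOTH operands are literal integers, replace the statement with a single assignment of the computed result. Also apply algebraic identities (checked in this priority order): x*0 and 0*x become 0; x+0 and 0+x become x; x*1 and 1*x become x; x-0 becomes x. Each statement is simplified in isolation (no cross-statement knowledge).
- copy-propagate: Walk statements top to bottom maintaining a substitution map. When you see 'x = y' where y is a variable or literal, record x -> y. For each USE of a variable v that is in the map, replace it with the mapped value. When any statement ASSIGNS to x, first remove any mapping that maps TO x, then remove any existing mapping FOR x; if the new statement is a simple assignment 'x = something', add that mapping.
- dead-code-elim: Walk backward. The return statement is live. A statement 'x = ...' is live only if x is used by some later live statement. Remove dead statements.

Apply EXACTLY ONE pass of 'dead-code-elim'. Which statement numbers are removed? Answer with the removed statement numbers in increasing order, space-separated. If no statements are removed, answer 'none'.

Answer: 3 4 5 6 7 8

Derivation:
Backward liveness scan:
Stmt 1 'x = 6': KEEP (x is live); live-in = []
Stmt 2 'c = x - 0': KEEP (c is live); live-in = ['x']
Stmt 3 'y = c * c': DEAD (y not in live set ['c'])
Stmt 4 'b = c': DEAD (b not in live set ['c'])
Stmt 5 'a = 3 * 2': DEAD (a not in live set ['c'])
Stmt 6 't = y + b': DEAD (t not in live set ['c'])
Stmt 7 'u = 1': DEAD (u not in live set ['c'])
Stmt 8 'z = x + y': DEAD (z not in live set ['c'])
Stmt 9 'return c': KEEP (return); live-in = ['c']
Removed statement numbers: [3, 4, 5, 6, 7, 8]
Surviving IR:
  x = 6
  c = x - 0
  return c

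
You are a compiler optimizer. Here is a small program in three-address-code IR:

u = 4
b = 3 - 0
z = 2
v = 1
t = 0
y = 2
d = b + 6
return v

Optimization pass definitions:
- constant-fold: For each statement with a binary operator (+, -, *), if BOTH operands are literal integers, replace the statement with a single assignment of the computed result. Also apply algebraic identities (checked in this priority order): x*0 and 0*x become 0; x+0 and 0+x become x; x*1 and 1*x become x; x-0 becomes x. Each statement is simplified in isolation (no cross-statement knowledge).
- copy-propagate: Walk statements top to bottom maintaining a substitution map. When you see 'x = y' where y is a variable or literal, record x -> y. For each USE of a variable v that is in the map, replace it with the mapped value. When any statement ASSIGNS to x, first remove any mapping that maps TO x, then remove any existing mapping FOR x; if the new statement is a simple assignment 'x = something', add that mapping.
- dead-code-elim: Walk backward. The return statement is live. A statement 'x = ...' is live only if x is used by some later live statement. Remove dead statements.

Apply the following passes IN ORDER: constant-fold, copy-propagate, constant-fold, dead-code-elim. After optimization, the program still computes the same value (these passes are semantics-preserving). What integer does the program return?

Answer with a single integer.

Initial IR:
  u = 4
  b = 3 - 0
  z = 2
  v = 1
  t = 0
  y = 2
  d = b + 6
  return v
After constant-fold (8 stmts):
  u = 4
  b = 3
  z = 2
  v = 1
  t = 0
  y = 2
  d = b + 6
  return v
After copy-propagate (8 stmts):
  u = 4
  b = 3
  z = 2
  v = 1
  t = 0
  y = 2
  d = 3 + 6
  return 1
After constant-fold (8 stmts):
  u = 4
  b = 3
  z = 2
  v = 1
  t = 0
  y = 2
  d = 9
  return 1
After dead-code-elim (1 stmts):
  return 1
Evaluate:
  u = 4  =>  u = 4
  b = 3 - 0  =>  b = 3
  z = 2  =>  z = 2
  v = 1  =>  v = 1
  t = 0  =>  t = 0
  y = 2  =>  y = 2
  d = b + 6  =>  d = 9
  return v = 1

Answer: 1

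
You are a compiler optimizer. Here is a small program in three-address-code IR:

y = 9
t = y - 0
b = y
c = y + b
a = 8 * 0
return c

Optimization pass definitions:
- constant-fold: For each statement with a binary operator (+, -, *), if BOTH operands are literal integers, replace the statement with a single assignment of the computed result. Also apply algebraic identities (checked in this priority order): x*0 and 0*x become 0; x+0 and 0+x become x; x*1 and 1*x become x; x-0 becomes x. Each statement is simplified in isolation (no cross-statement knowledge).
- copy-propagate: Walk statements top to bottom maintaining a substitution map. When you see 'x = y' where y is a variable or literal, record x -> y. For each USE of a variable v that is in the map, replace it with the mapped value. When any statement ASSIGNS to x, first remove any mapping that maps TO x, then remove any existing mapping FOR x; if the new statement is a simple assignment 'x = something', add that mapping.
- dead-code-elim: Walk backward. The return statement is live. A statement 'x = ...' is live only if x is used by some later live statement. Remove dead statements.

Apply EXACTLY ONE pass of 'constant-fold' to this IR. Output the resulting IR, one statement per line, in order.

Answer: y = 9
t = y
b = y
c = y + b
a = 0
return c

Derivation:
Applying constant-fold statement-by-statement:
  [1] y = 9  (unchanged)
  [2] t = y - 0  -> t = y
  [3] b = y  (unchanged)
  [4] c = y + b  (unchanged)
  [5] a = 8 * 0  -> a = 0
  [6] return c  (unchanged)
Result (6 stmts):
  y = 9
  t = y
  b = y
  c = y + b
  a = 0
  return c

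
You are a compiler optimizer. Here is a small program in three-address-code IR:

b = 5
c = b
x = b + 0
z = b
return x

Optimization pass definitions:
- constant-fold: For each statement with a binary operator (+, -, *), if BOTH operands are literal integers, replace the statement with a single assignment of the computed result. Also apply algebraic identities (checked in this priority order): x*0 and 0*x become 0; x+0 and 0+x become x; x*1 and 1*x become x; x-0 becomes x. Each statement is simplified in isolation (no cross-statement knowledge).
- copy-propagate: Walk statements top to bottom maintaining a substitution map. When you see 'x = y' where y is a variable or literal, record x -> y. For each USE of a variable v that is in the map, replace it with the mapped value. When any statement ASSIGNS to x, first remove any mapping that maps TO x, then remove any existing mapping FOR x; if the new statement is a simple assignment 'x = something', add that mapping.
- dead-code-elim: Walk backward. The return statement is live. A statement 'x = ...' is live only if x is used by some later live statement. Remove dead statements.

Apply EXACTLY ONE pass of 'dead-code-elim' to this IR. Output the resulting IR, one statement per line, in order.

Applying dead-code-elim statement-by-statement:
  [5] return x  -> KEEP (return); live=['x']
  [4] z = b  -> DEAD (z not live)
  [3] x = b + 0  -> KEEP; live=['b']
  [2] c = b  -> DEAD (c not live)
  [1] b = 5  -> KEEP; live=[]
Result (3 stmts):
  b = 5
  x = b + 0
  return x

Answer: b = 5
x = b + 0
return x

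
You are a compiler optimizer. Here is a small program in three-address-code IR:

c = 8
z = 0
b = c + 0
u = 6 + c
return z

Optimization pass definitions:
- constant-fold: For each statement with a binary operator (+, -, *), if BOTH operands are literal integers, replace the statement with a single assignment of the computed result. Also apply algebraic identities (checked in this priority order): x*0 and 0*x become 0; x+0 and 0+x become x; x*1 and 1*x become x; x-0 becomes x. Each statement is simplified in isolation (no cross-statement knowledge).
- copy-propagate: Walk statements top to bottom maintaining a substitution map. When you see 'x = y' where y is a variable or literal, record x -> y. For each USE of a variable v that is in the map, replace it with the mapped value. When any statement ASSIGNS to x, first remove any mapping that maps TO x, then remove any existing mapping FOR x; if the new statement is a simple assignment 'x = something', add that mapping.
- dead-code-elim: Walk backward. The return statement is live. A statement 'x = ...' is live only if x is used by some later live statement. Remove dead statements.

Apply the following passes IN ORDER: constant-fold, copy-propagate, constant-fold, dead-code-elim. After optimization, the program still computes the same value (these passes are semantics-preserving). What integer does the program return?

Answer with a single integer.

Initial IR:
  c = 8
  z = 0
  b = c + 0
  u = 6 + c
  return z
After constant-fold (5 stmts):
  c = 8
  z = 0
  b = c
  u = 6 + c
  return z
After copy-propagate (5 stmts):
  c = 8
  z = 0
  b = 8
  u = 6 + 8
  return 0
After constant-fold (5 stmts):
  c = 8
  z = 0
  b = 8
  u = 14
  return 0
After dead-code-elim (1 stmts):
  return 0
Evaluate:
  c = 8  =>  c = 8
  z = 0  =>  z = 0
  b = c + 0  =>  b = 8
  u = 6 + c  =>  u = 14
  return z = 0

Answer: 0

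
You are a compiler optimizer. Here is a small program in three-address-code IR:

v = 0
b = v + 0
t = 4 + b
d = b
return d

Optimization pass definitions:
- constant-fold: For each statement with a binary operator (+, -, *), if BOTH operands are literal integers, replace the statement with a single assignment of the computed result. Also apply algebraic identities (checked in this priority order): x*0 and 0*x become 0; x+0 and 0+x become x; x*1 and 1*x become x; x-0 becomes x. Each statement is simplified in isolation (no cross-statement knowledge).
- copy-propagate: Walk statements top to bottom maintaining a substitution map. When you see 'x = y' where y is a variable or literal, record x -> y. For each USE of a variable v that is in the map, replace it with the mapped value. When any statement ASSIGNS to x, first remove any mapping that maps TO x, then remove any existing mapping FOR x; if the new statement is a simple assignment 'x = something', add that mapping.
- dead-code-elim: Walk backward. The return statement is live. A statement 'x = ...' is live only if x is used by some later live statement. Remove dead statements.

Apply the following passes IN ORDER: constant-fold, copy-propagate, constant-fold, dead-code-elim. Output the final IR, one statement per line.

Initial IR:
  v = 0
  b = v + 0
  t = 4 + b
  d = b
  return d
After constant-fold (5 stmts):
  v = 0
  b = v
  t = 4 + b
  d = b
  return d
After copy-propagate (5 stmts):
  v = 0
  b = 0
  t = 4 + 0
  d = 0
  return 0
After constant-fold (5 stmts):
  v = 0
  b = 0
  t = 4
  d = 0
  return 0
After dead-code-elim (1 stmts):
  return 0

Answer: return 0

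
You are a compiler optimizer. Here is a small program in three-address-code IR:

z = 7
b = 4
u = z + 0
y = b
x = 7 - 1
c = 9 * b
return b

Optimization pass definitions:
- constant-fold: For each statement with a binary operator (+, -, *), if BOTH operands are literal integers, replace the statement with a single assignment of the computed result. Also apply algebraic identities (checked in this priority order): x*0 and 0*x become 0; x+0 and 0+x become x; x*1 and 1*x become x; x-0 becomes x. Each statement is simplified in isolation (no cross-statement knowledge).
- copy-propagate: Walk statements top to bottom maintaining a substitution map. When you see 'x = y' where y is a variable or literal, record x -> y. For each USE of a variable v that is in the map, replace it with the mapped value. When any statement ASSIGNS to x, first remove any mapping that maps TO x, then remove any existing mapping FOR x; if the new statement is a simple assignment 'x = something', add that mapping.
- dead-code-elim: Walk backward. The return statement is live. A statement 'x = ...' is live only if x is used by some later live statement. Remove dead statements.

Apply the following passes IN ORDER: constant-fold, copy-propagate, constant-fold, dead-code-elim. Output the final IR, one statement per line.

Initial IR:
  z = 7
  b = 4
  u = z + 0
  y = b
  x = 7 - 1
  c = 9 * b
  return b
After constant-fold (7 stmts):
  z = 7
  b = 4
  u = z
  y = b
  x = 6
  c = 9 * b
  return b
After copy-propagate (7 stmts):
  z = 7
  b = 4
  u = 7
  y = 4
  x = 6
  c = 9 * 4
  return 4
After constant-fold (7 stmts):
  z = 7
  b = 4
  u = 7
  y = 4
  x = 6
  c = 36
  return 4
After dead-code-elim (1 stmts):
  return 4

Answer: return 4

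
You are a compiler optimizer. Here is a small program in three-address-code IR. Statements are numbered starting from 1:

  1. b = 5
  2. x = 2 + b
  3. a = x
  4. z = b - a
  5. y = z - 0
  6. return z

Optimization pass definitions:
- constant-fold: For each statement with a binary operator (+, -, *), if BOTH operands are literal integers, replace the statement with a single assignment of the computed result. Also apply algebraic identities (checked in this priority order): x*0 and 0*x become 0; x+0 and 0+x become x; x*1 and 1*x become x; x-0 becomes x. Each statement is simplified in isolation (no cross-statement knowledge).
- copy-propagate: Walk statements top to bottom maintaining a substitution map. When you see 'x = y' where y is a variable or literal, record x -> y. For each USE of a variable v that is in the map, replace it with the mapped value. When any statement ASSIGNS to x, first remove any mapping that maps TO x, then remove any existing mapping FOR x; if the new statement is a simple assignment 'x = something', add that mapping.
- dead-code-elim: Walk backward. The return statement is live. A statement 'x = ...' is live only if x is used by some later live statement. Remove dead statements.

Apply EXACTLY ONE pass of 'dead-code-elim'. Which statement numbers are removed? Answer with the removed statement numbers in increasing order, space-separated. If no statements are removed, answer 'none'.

Answer: 5

Derivation:
Backward liveness scan:
Stmt 1 'b = 5': KEEP (b is live); live-in = []
Stmt 2 'x = 2 + b': KEEP (x is live); live-in = ['b']
Stmt 3 'a = x': KEEP (a is live); live-in = ['b', 'x']
Stmt 4 'z = b - a': KEEP (z is live); live-in = ['a', 'b']
Stmt 5 'y = z - 0': DEAD (y not in live set ['z'])
Stmt 6 'return z': KEEP (return); live-in = ['z']
Removed statement numbers: [5]
Surviving IR:
  b = 5
  x = 2 + b
  a = x
  z = b - a
  return z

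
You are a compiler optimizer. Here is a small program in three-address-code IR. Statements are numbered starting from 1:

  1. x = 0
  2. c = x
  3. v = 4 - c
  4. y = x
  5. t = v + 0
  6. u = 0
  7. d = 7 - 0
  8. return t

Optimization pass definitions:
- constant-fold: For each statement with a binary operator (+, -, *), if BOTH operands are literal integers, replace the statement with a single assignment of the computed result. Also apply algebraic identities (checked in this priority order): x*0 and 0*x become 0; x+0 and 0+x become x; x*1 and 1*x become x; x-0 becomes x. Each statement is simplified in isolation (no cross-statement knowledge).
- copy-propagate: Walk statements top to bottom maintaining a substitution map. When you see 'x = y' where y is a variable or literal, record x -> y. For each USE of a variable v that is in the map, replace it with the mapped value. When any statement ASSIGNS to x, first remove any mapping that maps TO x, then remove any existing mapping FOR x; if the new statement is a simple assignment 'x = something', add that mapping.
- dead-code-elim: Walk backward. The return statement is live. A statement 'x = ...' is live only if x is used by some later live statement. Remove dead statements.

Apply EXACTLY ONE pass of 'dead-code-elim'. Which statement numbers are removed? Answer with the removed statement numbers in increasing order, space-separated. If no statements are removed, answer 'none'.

Backward liveness scan:
Stmt 1 'x = 0': KEEP (x is live); live-in = []
Stmt 2 'c = x': KEEP (c is live); live-in = ['x']
Stmt 3 'v = 4 - c': KEEP (v is live); live-in = ['c']
Stmt 4 'y = x': DEAD (y not in live set ['v'])
Stmt 5 't = v + 0': KEEP (t is live); live-in = ['v']
Stmt 6 'u = 0': DEAD (u not in live set ['t'])
Stmt 7 'd = 7 - 0': DEAD (d not in live set ['t'])
Stmt 8 'return t': KEEP (return); live-in = ['t']
Removed statement numbers: [4, 6, 7]
Surviving IR:
  x = 0
  c = x
  v = 4 - c
  t = v + 0
  return t

Answer: 4 6 7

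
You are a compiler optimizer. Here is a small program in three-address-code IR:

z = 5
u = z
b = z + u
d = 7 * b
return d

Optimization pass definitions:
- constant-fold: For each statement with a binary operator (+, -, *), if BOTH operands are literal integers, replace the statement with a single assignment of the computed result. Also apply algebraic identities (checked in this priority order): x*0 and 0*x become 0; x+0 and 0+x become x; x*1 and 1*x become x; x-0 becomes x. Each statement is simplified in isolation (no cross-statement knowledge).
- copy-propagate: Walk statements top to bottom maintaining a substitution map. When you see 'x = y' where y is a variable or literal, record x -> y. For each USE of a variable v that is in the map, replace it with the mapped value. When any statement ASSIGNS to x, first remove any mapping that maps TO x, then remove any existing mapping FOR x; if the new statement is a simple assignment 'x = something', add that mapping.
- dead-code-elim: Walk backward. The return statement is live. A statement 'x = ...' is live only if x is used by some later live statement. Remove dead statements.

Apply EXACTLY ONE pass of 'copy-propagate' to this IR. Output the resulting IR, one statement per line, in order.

Answer: z = 5
u = 5
b = 5 + 5
d = 7 * b
return d

Derivation:
Applying copy-propagate statement-by-statement:
  [1] z = 5  (unchanged)
  [2] u = z  -> u = 5
  [3] b = z + u  -> b = 5 + 5
  [4] d = 7 * b  (unchanged)
  [5] return d  (unchanged)
Result (5 stmts):
  z = 5
  u = 5
  b = 5 + 5
  d = 7 * b
  return d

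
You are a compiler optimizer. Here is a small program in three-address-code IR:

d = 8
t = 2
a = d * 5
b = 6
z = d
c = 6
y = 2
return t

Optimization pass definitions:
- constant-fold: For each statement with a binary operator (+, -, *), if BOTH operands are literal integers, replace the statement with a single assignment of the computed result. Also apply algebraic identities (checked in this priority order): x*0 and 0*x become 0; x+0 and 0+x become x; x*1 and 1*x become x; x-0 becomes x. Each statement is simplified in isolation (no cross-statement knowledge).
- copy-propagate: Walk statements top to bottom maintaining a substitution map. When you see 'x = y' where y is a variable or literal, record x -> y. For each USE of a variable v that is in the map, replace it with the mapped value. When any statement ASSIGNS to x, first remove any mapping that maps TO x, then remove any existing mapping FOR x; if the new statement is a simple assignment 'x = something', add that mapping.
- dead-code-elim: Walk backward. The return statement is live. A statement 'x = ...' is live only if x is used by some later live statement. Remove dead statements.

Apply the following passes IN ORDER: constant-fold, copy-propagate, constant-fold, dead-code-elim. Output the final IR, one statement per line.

Initial IR:
  d = 8
  t = 2
  a = d * 5
  b = 6
  z = d
  c = 6
  y = 2
  return t
After constant-fold (8 stmts):
  d = 8
  t = 2
  a = d * 5
  b = 6
  z = d
  c = 6
  y = 2
  return t
After copy-propagate (8 stmts):
  d = 8
  t = 2
  a = 8 * 5
  b = 6
  z = 8
  c = 6
  y = 2
  return 2
After constant-fold (8 stmts):
  d = 8
  t = 2
  a = 40
  b = 6
  z = 8
  c = 6
  y = 2
  return 2
After dead-code-elim (1 stmts):
  return 2

Answer: return 2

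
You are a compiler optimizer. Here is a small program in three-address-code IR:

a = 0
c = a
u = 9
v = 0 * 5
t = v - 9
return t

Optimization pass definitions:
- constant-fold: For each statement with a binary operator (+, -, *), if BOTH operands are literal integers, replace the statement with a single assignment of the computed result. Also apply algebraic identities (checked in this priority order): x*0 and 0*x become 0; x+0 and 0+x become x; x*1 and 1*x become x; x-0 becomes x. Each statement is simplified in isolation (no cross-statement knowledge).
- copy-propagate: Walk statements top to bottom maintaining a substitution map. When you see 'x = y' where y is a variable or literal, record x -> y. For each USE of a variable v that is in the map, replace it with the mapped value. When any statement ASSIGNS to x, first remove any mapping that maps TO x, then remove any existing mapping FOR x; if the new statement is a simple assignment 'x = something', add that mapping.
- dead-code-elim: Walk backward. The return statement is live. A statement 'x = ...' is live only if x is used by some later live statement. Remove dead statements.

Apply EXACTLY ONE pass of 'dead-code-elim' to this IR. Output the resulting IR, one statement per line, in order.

Answer: v = 0 * 5
t = v - 9
return t

Derivation:
Applying dead-code-elim statement-by-statement:
  [6] return t  -> KEEP (return); live=['t']
  [5] t = v - 9  -> KEEP; live=['v']
  [4] v = 0 * 5  -> KEEP; live=[]
  [3] u = 9  -> DEAD (u not live)
  [2] c = a  -> DEAD (c not live)
  [1] a = 0  -> DEAD (a not live)
Result (3 stmts):
  v = 0 * 5
  t = v - 9
  return t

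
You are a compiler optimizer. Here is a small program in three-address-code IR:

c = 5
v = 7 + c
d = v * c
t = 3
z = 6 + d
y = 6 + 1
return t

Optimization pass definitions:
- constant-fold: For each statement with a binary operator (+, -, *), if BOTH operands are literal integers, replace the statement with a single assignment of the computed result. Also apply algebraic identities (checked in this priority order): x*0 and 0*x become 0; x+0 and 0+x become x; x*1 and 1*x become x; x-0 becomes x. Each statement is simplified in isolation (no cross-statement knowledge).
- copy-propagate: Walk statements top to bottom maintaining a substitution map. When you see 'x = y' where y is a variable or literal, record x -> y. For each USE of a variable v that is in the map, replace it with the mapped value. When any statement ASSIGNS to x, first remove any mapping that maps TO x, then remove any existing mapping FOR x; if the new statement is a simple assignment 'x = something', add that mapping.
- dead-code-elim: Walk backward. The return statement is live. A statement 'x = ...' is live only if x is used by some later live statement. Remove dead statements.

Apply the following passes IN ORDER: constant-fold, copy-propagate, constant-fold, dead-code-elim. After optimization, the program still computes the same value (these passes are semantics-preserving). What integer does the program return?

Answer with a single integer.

Answer: 3

Derivation:
Initial IR:
  c = 5
  v = 7 + c
  d = v * c
  t = 3
  z = 6 + d
  y = 6 + 1
  return t
After constant-fold (7 stmts):
  c = 5
  v = 7 + c
  d = v * c
  t = 3
  z = 6 + d
  y = 7
  return t
After copy-propagate (7 stmts):
  c = 5
  v = 7 + 5
  d = v * 5
  t = 3
  z = 6 + d
  y = 7
  return 3
After constant-fold (7 stmts):
  c = 5
  v = 12
  d = v * 5
  t = 3
  z = 6 + d
  y = 7
  return 3
After dead-code-elim (1 stmts):
  return 3
Evaluate:
  c = 5  =>  c = 5
  v = 7 + c  =>  v = 12
  d = v * c  =>  d = 60
  t = 3  =>  t = 3
  z = 6 + d  =>  z = 66
  y = 6 + 1  =>  y = 7
  return t = 3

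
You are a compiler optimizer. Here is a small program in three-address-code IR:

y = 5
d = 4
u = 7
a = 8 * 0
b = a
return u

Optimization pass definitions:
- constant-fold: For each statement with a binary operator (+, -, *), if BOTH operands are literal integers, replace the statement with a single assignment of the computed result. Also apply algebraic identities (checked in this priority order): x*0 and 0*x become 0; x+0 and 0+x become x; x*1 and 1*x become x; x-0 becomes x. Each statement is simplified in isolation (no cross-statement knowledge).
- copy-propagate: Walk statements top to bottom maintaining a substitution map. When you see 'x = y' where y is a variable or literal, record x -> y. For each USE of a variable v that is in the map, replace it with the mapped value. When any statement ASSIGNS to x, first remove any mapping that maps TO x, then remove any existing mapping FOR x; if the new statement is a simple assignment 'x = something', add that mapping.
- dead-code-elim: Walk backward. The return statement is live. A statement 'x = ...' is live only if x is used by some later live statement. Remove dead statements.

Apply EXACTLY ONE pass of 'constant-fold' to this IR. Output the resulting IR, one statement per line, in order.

Answer: y = 5
d = 4
u = 7
a = 0
b = a
return u

Derivation:
Applying constant-fold statement-by-statement:
  [1] y = 5  (unchanged)
  [2] d = 4  (unchanged)
  [3] u = 7  (unchanged)
  [4] a = 8 * 0  -> a = 0
  [5] b = a  (unchanged)
  [6] return u  (unchanged)
Result (6 stmts):
  y = 5
  d = 4
  u = 7
  a = 0
  b = a
  return u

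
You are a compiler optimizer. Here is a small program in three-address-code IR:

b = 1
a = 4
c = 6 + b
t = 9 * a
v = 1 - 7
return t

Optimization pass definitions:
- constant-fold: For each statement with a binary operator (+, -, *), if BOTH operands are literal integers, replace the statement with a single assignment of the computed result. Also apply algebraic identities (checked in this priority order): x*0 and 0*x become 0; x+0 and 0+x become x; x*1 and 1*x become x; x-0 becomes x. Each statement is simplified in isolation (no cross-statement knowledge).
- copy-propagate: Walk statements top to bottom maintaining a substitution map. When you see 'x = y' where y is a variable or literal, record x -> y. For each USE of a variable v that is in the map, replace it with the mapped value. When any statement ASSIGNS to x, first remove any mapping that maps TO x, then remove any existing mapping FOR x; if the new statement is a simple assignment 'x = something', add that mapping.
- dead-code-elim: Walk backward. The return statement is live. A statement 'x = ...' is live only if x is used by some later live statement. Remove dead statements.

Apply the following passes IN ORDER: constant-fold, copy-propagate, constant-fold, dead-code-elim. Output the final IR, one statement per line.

Answer: t = 36
return t

Derivation:
Initial IR:
  b = 1
  a = 4
  c = 6 + b
  t = 9 * a
  v = 1 - 7
  return t
After constant-fold (6 stmts):
  b = 1
  a = 4
  c = 6 + b
  t = 9 * a
  v = -6
  return t
After copy-propagate (6 stmts):
  b = 1
  a = 4
  c = 6 + 1
  t = 9 * 4
  v = -6
  return t
After constant-fold (6 stmts):
  b = 1
  a = 4
  c = 7
  t = 36
  v = -6
  return t
After dead-code-elim (2 stmts):
  t = 36
  return t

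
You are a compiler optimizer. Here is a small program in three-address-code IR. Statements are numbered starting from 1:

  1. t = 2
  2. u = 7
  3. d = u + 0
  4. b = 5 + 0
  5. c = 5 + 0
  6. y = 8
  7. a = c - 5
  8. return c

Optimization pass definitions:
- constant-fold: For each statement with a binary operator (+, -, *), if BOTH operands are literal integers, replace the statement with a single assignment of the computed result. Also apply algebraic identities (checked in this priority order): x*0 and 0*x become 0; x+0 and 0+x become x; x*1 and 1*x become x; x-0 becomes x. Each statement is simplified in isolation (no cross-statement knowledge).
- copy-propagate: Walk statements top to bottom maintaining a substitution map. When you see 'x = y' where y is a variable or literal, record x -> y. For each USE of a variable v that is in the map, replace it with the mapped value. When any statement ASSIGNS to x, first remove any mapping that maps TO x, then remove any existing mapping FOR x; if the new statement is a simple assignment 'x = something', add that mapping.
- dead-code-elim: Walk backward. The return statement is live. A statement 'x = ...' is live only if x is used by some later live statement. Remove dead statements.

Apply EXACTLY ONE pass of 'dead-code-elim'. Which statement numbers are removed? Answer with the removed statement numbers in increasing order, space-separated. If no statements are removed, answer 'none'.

Answer: 1 2 3 4 6 7

Derivation:
Backward liveness scan:
Stmt 1 't = 2': DEAD (t not in live set [])
Stmt 2 'u = 7': DEAD (u not in live set [])
Stmt 3 'd = u + 0': DEAD (d not in live set [])
Stmt 4 'b = 5 + 0': DEAD (b not in live set [])
Stmt 5 'c = 5 + 0': KEEP (c is live); live-in = []
Stmt 6 'y = 8': DEAD (y not in live set ['c'])
Stmt 7 'a = c - 5': DEAD (a not in live set ['c'])
Stmt 8 'return c': KEEP (return); live-in = ['c']
Removed statement numbers: [1, 2, 3, 4, 6, 7]
Surviving IR:
  c = 5 + 0
  return c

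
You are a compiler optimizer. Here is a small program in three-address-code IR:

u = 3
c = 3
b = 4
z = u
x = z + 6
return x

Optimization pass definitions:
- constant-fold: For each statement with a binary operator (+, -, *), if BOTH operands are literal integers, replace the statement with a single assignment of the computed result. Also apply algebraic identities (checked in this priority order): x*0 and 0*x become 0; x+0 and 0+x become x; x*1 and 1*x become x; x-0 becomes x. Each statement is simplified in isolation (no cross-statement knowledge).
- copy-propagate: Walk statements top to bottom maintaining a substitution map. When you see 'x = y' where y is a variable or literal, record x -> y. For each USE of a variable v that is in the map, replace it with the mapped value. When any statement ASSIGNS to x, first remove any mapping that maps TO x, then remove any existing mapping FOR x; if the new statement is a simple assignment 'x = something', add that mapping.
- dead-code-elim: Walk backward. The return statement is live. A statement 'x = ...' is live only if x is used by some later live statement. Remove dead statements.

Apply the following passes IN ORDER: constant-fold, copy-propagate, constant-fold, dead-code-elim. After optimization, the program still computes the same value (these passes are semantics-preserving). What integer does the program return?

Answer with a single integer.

Answer: 9

Derivation:
Initial IR:
  u = 3
  c = 3
  b = 4
  z = u
  x = z + 6
  return x
After constant-fold (6 stmts):
  u = 3
  c = 3
  b = 4
  z = u
  x = z + 6
  return x
After copy-propagate (6 stmts):
  u = 3
  c = 3
  b = 4
  z = 3
  x = 3 + 6
  return x
After constant-fold (6 stmts):
  u = 3
  c = 3
  b = 4
  z = 3
  x = 9
  return x
After dead-code-elim (2 stmts):
  x = 9
  return x
Evaluate:
  u = 3  =>  u = 3
  c = 3  =>  c = 3
  b = 4  =>  b = 4
  z = u  =>  z = 3
  x = z + 6  =>  x = 9
  return x = 9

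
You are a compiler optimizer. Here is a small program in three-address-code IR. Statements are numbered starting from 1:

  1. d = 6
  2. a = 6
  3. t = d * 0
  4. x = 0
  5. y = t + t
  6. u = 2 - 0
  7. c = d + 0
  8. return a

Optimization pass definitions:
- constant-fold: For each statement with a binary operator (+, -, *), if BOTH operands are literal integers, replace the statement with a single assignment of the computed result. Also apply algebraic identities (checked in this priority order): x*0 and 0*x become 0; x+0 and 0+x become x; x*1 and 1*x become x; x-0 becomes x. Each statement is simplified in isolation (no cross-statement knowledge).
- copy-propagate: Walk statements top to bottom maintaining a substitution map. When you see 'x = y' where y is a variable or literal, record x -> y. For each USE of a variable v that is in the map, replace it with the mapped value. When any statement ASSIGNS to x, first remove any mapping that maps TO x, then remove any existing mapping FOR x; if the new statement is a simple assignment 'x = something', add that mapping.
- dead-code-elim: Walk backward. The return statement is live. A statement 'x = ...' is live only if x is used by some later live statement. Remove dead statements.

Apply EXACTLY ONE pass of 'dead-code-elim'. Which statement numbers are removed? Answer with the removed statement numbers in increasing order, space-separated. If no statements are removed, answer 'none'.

Backward liveness scan:
Stmt 1 'd = 6': DEAD (d not in live set [])
Stmt 2 'a = 6': KEEP (a is live); live-in = []
Stmt 3 't = d * 0': DEAD (t not in live set ['a'])
Stmt 4 'x = 0': DEAD (x not in live set ['a'])
Stmt 5 'y = t + t': DEAD (y not in live set ['a'])
Stmt 6 'u = 2 - 0': DEAD (u not in live set ['a'])
Stmt 7 'c = d + 0': DEAD (c not in live set ['a'])
Stmt 8 'return a': KEEP (return); live-in = ['a']
Removed statement numbers: [1, 3, 4, 5, 6, 7]
Surviving IR:
  a = 6
  return a

Answer: 1 3 4 5 6 7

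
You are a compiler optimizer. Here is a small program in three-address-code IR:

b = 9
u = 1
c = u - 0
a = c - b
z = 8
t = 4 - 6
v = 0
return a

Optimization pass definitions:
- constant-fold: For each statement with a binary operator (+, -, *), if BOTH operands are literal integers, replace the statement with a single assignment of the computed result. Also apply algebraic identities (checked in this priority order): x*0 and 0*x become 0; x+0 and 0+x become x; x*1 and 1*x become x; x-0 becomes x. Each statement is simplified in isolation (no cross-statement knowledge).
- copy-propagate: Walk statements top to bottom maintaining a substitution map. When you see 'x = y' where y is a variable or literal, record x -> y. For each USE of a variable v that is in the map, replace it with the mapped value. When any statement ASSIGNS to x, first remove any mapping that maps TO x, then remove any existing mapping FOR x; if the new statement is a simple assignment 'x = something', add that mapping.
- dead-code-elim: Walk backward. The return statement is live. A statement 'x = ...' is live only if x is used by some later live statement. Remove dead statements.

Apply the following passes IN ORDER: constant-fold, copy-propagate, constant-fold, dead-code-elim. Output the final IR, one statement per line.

Initial IR:
  b = 9
  u = 1
  c = u - 0
  a = c - b
  z = 8
  t = 4 - 6
  v = 0
  return a
After constant-fold (8 stmts):
  b = 9
  u = 1
  c = u
  a = c - b
  z = 8
  t = -2
  v = 0
  return a
After copy-propagate (8 stmts):
  b = 9
  u = 1
  c = 1
  a = 1 - 9
  z = 8
  t = -2
  v = 0
  return a
After constant-fold (8 stmts):
  b = 9
  u = 1
  c = 1
  a = -8
  z = 8
  t = -2
  v = 0
  return a
After dead-code-elim (2 stmts):
  a = -8
  return a

Answer: a = -8
return a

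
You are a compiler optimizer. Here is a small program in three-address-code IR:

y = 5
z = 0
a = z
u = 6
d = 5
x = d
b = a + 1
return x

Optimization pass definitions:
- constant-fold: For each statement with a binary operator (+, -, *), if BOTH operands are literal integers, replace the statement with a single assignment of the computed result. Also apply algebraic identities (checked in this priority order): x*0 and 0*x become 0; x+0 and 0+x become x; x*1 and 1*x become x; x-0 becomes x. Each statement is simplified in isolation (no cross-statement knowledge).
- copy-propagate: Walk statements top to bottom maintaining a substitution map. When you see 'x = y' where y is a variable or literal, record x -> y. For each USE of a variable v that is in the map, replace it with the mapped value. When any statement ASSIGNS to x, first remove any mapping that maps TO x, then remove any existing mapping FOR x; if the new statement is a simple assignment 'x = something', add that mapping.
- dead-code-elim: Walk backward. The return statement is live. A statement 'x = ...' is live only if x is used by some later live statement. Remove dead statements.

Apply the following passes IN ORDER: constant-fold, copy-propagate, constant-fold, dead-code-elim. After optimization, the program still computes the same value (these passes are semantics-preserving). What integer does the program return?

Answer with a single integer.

Initial IR:
  y = 5
  z = 0
  a = z
  u = 6
  d = 5
  x = d
  b = a + 1
  return x
After constant-fold (8 stmts):
  y = 5
  z = 0
  a = z
  u = 6
  d = 5
  x = d
  b = a + 1
  return x
After copy-propagate (8 stmts):
  y = 5
  z = 0
  a = 0
  u = 6
  d = 5
  x = 5
  b = 0 + 1
  return 5
After constant-fold (8 stmts):
  y = 5
  z = 0
  a = 0
  u = 6
  d = 5
  x = 5
  b = 1
  return 5
After dead-code-elim (1 stmts):
  return 5
Evaluate:
  y = 5  =>  y = 5
  z = 0  =>  z = 0
  a = z  =>  a = 0
  u = 6  =>  u = 6
  d = 5  =>  d = 5
  x = d  =>  x = 5
  b = a + 1  =>  b = 1
  return x = 5

Answer: 5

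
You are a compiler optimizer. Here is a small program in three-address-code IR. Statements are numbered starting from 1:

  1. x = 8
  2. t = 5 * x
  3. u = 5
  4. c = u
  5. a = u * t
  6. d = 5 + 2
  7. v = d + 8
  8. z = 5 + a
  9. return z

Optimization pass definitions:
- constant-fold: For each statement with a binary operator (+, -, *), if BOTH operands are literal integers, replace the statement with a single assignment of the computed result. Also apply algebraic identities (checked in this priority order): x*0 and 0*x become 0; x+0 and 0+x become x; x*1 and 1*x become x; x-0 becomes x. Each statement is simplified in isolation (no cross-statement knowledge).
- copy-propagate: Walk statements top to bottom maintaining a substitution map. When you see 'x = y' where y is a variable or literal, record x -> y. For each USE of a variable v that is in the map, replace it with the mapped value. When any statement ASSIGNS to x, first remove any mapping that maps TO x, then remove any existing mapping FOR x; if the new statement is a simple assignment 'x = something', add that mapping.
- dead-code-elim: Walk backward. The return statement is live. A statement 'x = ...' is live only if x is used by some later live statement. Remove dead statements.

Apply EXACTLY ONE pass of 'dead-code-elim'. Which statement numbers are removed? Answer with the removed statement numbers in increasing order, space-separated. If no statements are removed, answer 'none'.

Backward liveness scan:
Stmt 1 'x = 8': KEEP (x is live); live-in = []
Stmt 2 't = 5 * x': KEEP (t is live); live-in = ['x']
Stmt 3 'u = 5': KEEP (u is live); live-in = ['t']
Stmt 4 'c = u': DEAD (c not in live set ['t', 'u'])
Stmt 5 'a = u * t': KEEP (a is live); live-in = ['t', 'u']
Stmt 6 'd = 5 + 2': DEAD (d not in live set ['a'])
Stmt 7 'v = d + 8': DEAD (v not in live set ['a'])
Stmt 8 'z = 5 + a': KEEP (z is live); live-in = ['a']
Stmt 9 'return z': KEEP (return); live-in = ['z']
Removed statement numbers: [4, 6, 7]
Surviving IR:
  x = 8
  t = 5 * x
  u = 5
  a = u * t
  z = 5 + a
  return z

Answer: 4 6 7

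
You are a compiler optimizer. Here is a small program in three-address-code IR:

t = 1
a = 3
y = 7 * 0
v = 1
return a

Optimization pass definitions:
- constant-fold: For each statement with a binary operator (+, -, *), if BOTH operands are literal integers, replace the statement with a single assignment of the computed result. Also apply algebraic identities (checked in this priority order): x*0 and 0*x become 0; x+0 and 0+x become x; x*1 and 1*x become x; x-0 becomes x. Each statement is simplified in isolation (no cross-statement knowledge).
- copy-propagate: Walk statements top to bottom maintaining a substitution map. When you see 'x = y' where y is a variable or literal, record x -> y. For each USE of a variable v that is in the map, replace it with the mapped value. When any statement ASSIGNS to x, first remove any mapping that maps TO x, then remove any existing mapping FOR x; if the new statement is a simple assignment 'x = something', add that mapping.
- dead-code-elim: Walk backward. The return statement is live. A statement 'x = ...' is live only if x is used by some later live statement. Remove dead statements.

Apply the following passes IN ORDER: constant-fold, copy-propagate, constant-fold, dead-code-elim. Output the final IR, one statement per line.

Initial IR:
  t = 1
  a = 3
  y = 7 * 0
  v = 1
  return a
After constant-fold (5 stmts):
  t = 1
  a = 3
  y = 0
  v = 1
  return a
After copy-propagate (5 stmts):
  t = 1
  a = 3
  y = 0
  v = 1
  return 3
After constant-fold (5 stmts):
  t = 1
  a = 3
  y = 0
  v = 1
  return 3
After dead-code-elim (1 stmts):
  return 3

Answer: return 3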